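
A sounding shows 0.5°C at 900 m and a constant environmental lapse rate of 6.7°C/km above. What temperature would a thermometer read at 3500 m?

From 900 m to 3500 m (environmental): cools by 6.7 × 2.6 = 17.42°C, giving -16.92°C.

-16.92°C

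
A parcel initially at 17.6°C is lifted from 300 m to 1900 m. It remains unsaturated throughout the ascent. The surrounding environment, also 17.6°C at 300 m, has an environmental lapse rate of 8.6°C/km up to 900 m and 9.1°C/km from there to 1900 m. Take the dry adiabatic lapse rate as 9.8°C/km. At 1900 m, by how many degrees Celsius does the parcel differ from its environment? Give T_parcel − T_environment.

-1.42°C (parcel cooler than environment)

Parcel:
  From 300 m to 1900 m (dry): cools by 9.8 × 1.6 = 15.68°C, giving 1.92°C.
Environment:
  From 300 m to 900 m (environment, lower layer): cools by 8.6 × 0.6 = 5.16°C, giving 12.44°C.
  From 900 m to 1900 m (environment, upper layer): cools by 9.1 × 1 = 9.1°C, giving 3.34°C.
T_parcel − T_env = 1.92 − 3.34 = -1.42°C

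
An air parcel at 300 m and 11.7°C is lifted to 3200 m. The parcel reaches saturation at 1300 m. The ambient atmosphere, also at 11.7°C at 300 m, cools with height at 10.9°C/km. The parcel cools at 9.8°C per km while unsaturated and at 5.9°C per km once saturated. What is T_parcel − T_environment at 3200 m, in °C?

+10.6°C (parcel warmer than environment)

Parcel:
  300–1300 m, dry: Δz = 1 km ⇒ ΔT = -9.8°C; T = 1.9°C
  1300–3200 m, saturated: Δz = 1.9 km ⇒ ΔT = -11.21°C; T = -9.31°C
Environment:
  300–3200 m, environment: Δz = 2.9 km ⇒ ΔT = -31.61°C; T = -19.91°C
T_parcel − T_env = -9.31 − (-19.91) = +10.6°C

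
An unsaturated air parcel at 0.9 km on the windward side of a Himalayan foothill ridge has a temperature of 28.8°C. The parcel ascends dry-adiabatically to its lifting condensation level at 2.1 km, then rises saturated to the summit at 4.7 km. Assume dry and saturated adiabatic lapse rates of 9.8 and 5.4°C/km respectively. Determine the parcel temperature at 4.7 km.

900–2100 m, dry: Δz = 1.2 km ⇒ ΔT = -11.76°C; T = 17.04°C
2100–4700 m, saturated: Δz = 2.6 km ⇒ ΔT = -14.04°C; T = 3°C

3°C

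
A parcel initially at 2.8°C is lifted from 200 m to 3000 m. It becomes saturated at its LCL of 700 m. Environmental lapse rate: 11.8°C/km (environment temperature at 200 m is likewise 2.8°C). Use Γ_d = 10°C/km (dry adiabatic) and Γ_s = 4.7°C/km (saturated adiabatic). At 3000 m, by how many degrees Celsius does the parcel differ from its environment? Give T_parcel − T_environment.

+17.23°C (parcel warmer than environment)

Parcel:
  Dry to 700 m: -10 × 0.5 km = -5°C, so T = -2.2°C.
  Saturated to 3000 m: -4.7 × 2.3 km = -10.81°C, so T = -13.01°C.
Environment:
  Environment to 3000 m: -11.8 × 2.8 km = -33.04°C, so T = -30.24°C.
T_parcel − T_env = -13.01 − (-30.24) = +17.23°C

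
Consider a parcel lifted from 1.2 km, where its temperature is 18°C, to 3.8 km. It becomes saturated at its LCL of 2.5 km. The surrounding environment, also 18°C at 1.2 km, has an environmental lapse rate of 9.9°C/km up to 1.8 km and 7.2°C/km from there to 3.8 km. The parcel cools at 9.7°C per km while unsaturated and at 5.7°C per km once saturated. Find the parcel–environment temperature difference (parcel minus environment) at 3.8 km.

Parcel:
  1200–2500 m, dry: Δz = 1.3 km ⇒ ΔT = -12.61°C; T = 5.39°C
  2500–3800 m, saturated: Δz = 1.3 km ⇒ ΔT = -7.41°C; T = -2.02°C
Environment:
  1200–1800 m, environment, lower layer: Δz = 0.6 km ⇒ ΔT = -5.94°C; T = 12.06°C
  1800–3800 m, environment, upper layer: Δz = 2 km ⇒ ΔT = -14.4°C; T = -2.34°C
T_parcel − T_env = -2.02 − (-2.34) = +0.32°C

+0.32°C (parcel warmer than environment)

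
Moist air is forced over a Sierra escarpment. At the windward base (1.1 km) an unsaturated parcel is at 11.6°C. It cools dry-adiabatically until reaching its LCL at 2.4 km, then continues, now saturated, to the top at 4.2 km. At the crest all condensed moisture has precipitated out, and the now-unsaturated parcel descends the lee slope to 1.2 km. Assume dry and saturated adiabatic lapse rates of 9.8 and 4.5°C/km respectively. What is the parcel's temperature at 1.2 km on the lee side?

20.16°C

Dry to 2400 m: -9.8 × 1.3 km = -12.74°C, so T = -1.14°C.
Saturated to 4200 m: -4.5 × 1.8 km = -8.1°C, so T = -9.24°C.
Dry descent to 1200 m: +9.8 × 3 km = +29.4°C, so T = 20.16°C.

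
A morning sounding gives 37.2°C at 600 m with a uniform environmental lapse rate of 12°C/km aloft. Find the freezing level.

3700 m

Height above start = (37.2 − 0) / 12 = 3.1 km
Altitude = 600 m + 3100 m = 3700 m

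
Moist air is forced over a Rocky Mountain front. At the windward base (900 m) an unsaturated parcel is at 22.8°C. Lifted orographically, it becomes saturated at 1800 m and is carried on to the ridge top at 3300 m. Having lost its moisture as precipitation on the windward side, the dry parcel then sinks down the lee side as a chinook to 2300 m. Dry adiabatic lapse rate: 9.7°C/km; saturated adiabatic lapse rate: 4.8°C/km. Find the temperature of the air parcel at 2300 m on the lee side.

900 → 1800 m (dry, 9.7°C/km): ΔT = -9.7 × 0.9 = -8.73°C → T = 14.07°C
1800 → 3300 m (saturated, 4.8°C/km): ΔT = -4.8 × 1.5 = -7.2°C → T = 6.87°C
3300 → 2300 m (dry descent, 9.7°C/km): ΔT = +9.7 × 1 = +9.7°C → T = 16.57°C

16.57°C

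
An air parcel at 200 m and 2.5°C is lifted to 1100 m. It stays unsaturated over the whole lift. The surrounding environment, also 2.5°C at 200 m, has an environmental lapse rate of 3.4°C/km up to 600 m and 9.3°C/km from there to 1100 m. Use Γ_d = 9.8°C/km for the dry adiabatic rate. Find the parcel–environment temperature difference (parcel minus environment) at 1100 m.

-2.81°C (parcel cooler than environment)

Parcel:
  Dry to 1100 m: -9.8 × 0.9 km = -8.82°C, so T = -6.32°C.
Environment:
  Environment, lower layer to 600 m: -3.4 × 0.4 km = -1.36°C, so T = 1.14°C.
  Environment, upper layer to 1100 m: -9.3 × 0.5 km = -4.65°C, so T = -3.51°C.
T_parcel − T_env = -6.32 − (-3.51) = -2.81°C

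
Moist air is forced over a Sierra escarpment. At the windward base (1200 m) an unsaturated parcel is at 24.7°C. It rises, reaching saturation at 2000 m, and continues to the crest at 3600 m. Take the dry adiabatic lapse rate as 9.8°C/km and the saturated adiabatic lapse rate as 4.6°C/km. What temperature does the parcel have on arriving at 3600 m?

1200 → 2000 m (dry, 9.8°C/km): ΔT = -9.8 × 0.8 = -7.84°C → T = 16.86°C
2000 → 3600 m (saturated, 4.6°C/km): ΔT = -4.6 × 1.6 = -7.36°C → T = 9.5°C

9.5°C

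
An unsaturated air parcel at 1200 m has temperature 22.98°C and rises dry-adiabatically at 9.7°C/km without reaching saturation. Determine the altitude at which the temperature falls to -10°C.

Height above start = (22.98 − (-10)) / 9.7 = 3.4 km
Altitude = 1200 m + 3400 m = 4600 m

4600 m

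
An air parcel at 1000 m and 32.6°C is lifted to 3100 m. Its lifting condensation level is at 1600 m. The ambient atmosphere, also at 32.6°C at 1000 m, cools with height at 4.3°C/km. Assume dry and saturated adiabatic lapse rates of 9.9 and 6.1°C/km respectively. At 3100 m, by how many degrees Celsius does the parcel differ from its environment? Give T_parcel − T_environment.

-6.06°C (parcel cooler than environment)

Parcel:
  Dry to 1600 m: -9.9 × 0.6 km = -5.94°C, so T = 26.66°C.
  Saturated to 3100 m: -6.1 × 1.5 km = -9.15°C, so T = 17.51°C.
Environment:
  Environment to 3100 m: -4.3 × 2.1 km = -9.03°C, so T = 23.57°C.
T_parcel − T_env = 17.51 − 23.57 = -6.06°C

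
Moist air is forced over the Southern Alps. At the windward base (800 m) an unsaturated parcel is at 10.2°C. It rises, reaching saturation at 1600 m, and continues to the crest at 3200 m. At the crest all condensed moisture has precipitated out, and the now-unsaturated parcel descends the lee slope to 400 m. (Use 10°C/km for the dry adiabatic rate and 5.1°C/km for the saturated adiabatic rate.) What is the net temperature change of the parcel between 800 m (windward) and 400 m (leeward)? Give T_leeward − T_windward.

From 800 m to 1600 m (dry): cools by 10 × 0.8 = 8°C, giving 2.2°C.
From 1600 m to 3200 m (saturated): cools by 5.1 × 1.6 = 8.16°C, giving -5.96°C.
From 3200 m to 400 m (dry descent): warms by 10 × 2.8 = 28°C, giving 22.04°C.
Net change vs windward start: 22.04 − 10.2 = +11.84°C

+11.84°C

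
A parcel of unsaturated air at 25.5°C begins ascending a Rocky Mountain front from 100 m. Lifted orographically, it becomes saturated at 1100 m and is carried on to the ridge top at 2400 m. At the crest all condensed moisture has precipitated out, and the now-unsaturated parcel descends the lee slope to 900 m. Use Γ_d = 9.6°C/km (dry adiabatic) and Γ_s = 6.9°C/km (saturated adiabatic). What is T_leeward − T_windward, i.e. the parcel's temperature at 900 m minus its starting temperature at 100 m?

From 100 m to 1100 m (dry): cools by 9.6 × 1 = 9.6°C, giving 15.9°C.
From 1100 m to 2400 m (saturated): cools by 6.9 × 1.3 = 8.97°C, giving 6.93°C.
From 2400 m to 900 m (dry descent): warms by 9.6 × 1.5 = 14.4°C, giving 21.33°C.
Net change vs windward start: 21.33 − 25.5 = -4.17°C

-4.17°C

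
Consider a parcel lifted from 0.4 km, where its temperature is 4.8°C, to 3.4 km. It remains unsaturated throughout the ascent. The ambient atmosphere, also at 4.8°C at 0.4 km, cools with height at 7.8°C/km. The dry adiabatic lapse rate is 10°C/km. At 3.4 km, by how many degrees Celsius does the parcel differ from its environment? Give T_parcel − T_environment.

Parcel:
  400–3400 m, dry: Δz = 3 km ⇒ ΔT = -30°C; T = -25.2°C
Environment:
  400–3400 m, environment: Δz = 3 km ⇒ ΔT = -23.4°C; T = -18.6°C
T_parcel − T_env = -25.2 − (-18.6) = -6.6°C

-6.6°C (parcel cooler than environment)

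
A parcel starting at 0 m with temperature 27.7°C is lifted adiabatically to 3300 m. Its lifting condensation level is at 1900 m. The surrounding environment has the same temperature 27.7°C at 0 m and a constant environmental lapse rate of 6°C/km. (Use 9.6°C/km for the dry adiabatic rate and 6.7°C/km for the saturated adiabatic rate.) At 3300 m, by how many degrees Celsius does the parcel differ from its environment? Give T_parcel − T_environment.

-7.82°C (parcel cooler than environment)

Parcel:
  0 → 1900 m (dry, 9.6°C/km): ΔT = -9.6 × 1.9 = -18.24°C → T = 9.46°C
  1900 → 3300 m (saturated, 6.7°C/km): ΔT = -6.7 × 1.4 = -9.38°C → T = 0.08°C
Environment:
  0 → 3300 m (environment, 6°C/km): ΔT = -6 × 3.3 = -19.8°C → T = 7.9°C
T_parcel − T_env = 0.08 − 7.9 = -7.82°C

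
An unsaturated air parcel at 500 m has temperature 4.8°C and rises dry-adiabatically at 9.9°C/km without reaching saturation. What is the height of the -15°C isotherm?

2500 m

Height above start = (4.8 − (-15)) / 9.9 = 2 km
Altitude = 500 m + 2000 m = 2500 m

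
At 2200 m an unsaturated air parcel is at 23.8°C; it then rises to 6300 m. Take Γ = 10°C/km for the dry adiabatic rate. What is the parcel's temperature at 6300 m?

-17.2°C

Dry adiabatic to 6300 m: -10 × 4.1 km = -41°C, so T = -17.2°C.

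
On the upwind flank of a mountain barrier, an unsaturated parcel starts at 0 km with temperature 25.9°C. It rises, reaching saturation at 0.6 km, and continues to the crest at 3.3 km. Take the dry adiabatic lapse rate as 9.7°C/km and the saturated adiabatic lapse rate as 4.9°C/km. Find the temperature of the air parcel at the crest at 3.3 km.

6.85°C

0–600 m, dry: Δz = 0.6 km ⇒ ΔT = -5.82°C; T = 20.08°C
600–3300 m, saturated: Δz = 2.7 km ⇒ ΔT = -13.23°C; T = 6.85°C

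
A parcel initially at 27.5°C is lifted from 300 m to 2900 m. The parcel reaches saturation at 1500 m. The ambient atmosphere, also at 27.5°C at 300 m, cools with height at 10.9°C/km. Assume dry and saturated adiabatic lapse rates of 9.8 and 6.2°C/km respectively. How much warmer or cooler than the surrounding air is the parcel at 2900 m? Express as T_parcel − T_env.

+7.9°C (parcel warmer than environment)

Parcel:
  From 300 m to 1500 m (dry): cools by 9.8 × 1.2 = 11.76°C, giving 15.74°C.
  From 1500 m to 2900 m (saturated): cools by 6.2 × 1.4 = 8.68°C, giving 7.06°C.
Environment:
  From 300 m to 2900 m (environment): cools by 10.9 × 2.6 = 28.34°C, giving -0.84°C.
T_parcel − T_env = 7.06 − (-0.84) = +7.9°C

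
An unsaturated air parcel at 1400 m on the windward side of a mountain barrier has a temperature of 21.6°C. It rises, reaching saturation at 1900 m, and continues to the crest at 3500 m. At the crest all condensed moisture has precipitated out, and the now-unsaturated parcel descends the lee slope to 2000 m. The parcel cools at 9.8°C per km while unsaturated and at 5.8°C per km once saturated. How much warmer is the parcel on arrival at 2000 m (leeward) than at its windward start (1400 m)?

1400–1900 m, dry: Δz = 0.5 km ⇒ ΔT = -4.9°C; T = 16.7°C
1900–3500 m, saturated: Δz = 1.6 km ⇒ ΔT = -9.28°C; T = 7.42°C
3500–2000 m, dry descent: Δz = 1.5 km ⇒ ΔT = +14.7°C; T = 22.12°C
Net change vs windward start: 22.12 − 21.6 = +0.52°C

+0.52°C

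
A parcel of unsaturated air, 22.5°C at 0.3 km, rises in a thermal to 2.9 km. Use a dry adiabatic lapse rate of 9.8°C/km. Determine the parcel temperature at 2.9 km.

-2.98°C

Dry adiabatic to 2900 m: -9.8 × 2.6 km = -25.48°C, so T = -2.98°C.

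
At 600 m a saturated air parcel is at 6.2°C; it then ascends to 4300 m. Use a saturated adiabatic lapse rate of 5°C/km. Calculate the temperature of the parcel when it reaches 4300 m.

600 → 4300 m (saturated adiabatic, 5°C/km): ΔT = -5 × 3.7 = -18.5°C → T = -12.3°C

-12.3°C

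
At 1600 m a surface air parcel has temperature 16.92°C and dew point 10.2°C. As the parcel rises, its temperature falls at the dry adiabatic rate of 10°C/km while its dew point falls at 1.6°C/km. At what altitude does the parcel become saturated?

T and T_d converge at 10 − 1.6 = 8.4°C per km
Height above start = (16.92 − 10.2) / 8.4 = 0.8 km
LCL altitude = 1600 m + 800 m = 2400 m

2400 m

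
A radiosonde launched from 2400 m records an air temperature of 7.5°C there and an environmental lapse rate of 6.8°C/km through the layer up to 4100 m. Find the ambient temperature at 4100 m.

-4.06°C

2400 → 4100 m (environmental, 6.8°C/km): ΔT = -6.8 × 1.7 = -11.56°C → T = -4.06°C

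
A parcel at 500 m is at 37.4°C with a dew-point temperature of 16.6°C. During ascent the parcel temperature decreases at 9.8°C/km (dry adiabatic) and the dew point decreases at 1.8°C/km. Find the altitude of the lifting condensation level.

3100 m

T and T_d converge at 9.8 − 1.8 = 8°C per km
Height above start = (37.4 − 16.6) / 8 = 2.6 km
LCL altitude = 500 m + 2600 m = 3100 m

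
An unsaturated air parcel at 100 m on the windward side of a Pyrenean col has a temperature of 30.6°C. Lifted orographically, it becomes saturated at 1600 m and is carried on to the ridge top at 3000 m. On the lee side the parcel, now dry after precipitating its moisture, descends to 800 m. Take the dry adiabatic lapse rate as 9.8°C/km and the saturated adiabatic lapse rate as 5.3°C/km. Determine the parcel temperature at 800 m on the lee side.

30.04°C

100 → 1600 m (dry, 9.8°C/km): ΔT = -9.8 × 1.5 = -14.7°C → T = 15.9°C
1600 → 3000 m (saturated, 5.3°C/km): ΔT = -5.3 × 1.4 = -7.42°C → T = 8.48°C
3000 → 800 m (dry descent, 9.8°C/km): ΔT = +9.8 × 2.2 = +21.56°C → T = 30.04°C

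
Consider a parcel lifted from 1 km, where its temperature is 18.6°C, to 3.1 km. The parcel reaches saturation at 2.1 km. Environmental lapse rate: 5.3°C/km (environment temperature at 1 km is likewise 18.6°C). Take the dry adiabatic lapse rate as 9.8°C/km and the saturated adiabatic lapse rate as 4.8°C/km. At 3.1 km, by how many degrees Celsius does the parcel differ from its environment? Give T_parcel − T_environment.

-4.45°C (parcel cooler than environment)

Parcel:
  1000 → 2100 m (dry, 9.8°C/km): ΔT = -9.8 × 1.1 = -10.78°C → T = 7.82°C
  2100 → 3100 m (saturated, 4.8°C/km): ΔT = -4.8 × 1 = -4.8°C → T = 3.02°C
Environment:
  1000 → 3100 m (environment, 5.3°C/km): ΔT = -5.3 × 2.1 = -11.13°C → T = 7.47°C
T_parcel − T_env = 3.02 − 7.47 = -4.45°C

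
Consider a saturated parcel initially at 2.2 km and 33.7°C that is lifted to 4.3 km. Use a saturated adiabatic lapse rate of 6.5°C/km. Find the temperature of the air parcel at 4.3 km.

20.05°C

From 2200 m to 4300 m (saturated adiabatic): cools by 6.5 × 2.1 = 13.65°C, giving 20.05°C.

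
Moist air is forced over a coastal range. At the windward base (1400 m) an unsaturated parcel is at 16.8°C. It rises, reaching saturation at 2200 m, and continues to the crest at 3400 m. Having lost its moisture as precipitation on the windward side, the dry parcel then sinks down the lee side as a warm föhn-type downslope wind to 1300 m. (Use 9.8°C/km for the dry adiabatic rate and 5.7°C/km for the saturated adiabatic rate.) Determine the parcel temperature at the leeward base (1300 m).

1400 → 2200 m (dry, 9.8°C/km): ΔT = -9.8 × 0.8 = -7.84°C → T = 8.96°C
2200 → 3400 m (saturated, 5.7°C/km): ΔT = -5.7 × 1.2 = -6.84°C → T = 2.12°C
3400 → 1300 m (dry descent, 9.8°C/km): ΔT = +9.8 × 2.1 = +20.58°C → T = 22.7°C

22.7°C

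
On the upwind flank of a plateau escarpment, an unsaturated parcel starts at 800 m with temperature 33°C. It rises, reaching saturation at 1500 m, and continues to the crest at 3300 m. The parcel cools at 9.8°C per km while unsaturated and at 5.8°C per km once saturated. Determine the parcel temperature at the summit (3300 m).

From 800 m to 1500 m (dry): cools by 9.8 × 0.7 = 6.86°C, giving 26.14°C.
From 1500 m to 3300 m (saturated): cools by 5.8 × 1.8 = 10.44°C, giving 15.7°C.

15.7°C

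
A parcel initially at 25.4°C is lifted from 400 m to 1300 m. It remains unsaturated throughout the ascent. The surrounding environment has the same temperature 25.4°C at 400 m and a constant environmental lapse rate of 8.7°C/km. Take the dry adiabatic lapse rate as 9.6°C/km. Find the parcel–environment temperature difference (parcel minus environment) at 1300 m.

-0.81°C (parcel cooler than environment)

Parcel:
  Dry to 1300 m: -9.6 × 0.9 km = -8.64°C, so T = 16.76°C.
Environment:
  Environment to 1300 m: -8.7 × 0.9 km = -7.83°C, so T = 17.57°C.
T_parcel − T_env = 16.76 − 17.57 = -0.81°C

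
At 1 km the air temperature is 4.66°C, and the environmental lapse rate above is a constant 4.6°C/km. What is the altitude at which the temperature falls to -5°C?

Height above start = (4.66 − (-5)) / 4.6 = 2.1 km
Altitude = 1000 m + 2100 m = 3100 m

3.1 km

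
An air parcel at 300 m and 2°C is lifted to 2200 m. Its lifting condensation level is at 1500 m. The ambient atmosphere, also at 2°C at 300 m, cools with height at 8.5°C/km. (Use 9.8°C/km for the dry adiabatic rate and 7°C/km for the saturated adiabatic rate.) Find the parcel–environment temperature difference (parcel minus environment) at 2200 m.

Parcel:
  300–1500 m, dry: Δz = 1.2 km ⇒ ΔT = -11.76°C; T = -9.76°C
  1500–2200 m, saturated: Δz = 0.7 km ⇒ ΔT = -4.9°C; T = -14.66°C
Environment:
  300–2200 m, environment: Δz = 1.9 km ⇒ ΔT = -16.15°C; T = -14.15°C
T_parcel − T_env = -14.66 − (-14.15) = -0.51°C

-0.51°C (parcel cooler than environment)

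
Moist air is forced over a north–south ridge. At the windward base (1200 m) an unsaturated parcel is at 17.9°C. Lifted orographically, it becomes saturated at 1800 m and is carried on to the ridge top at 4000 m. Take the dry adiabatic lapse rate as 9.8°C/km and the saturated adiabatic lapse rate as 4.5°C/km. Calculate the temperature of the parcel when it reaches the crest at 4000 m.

1200 → 1800 m (dry, 9.8°C/km): ΔT = -9.8 × 0.6 = -5.88°C → T = 12.02°C
1800 → 4000 m (saturated, 4.5°C/km): ΔT = -4.5 × 2.2 = -9.9°C → T = 2.12°C

2.12°C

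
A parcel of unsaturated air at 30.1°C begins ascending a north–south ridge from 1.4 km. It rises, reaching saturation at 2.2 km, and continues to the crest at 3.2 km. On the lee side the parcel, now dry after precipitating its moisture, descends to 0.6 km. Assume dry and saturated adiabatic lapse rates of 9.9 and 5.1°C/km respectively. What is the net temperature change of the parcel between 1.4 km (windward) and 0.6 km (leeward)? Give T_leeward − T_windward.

+12.72°C

1400 → 2200 m (dry, 9.9°C/km): ΔT = -9.9 × 0.8 = -7.92°C → T = 22.18°C
2200 → 3200 m (saturated, 5.1°C/km): ΔT = -5.1 × 1 = -5.1°C → T = 17.08°C
3200 → 600 m (dry descent, 9.9°C/km): ΔT = +9.9 × 2.6 = +25.74°C → T = 42.82°C
Net change vs windward start: 42.82 − 30.1 = +12.72°C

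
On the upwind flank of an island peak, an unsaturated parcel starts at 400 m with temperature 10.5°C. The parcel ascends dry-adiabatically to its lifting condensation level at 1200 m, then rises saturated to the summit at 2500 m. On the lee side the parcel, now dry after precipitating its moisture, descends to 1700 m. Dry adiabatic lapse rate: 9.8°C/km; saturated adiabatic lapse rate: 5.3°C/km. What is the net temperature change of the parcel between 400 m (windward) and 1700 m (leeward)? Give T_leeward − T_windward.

-6.89°C

From 400 m to 1200 m (dry): cools by 9.8 × 0.8 = 7.84°C, giving 2.66°C.
From 1200 m to 2500 m (saturated): cools by 5.3 × 1.3 = 6.89°C, giving -4.23°C.
From 2500 m to 1700 m (dry descent): warms by 9.8 × 0.8 = 7.84°C, giving 3.61°C.
Net change vs windward start: 3.61 − 10.5 = -6.89°C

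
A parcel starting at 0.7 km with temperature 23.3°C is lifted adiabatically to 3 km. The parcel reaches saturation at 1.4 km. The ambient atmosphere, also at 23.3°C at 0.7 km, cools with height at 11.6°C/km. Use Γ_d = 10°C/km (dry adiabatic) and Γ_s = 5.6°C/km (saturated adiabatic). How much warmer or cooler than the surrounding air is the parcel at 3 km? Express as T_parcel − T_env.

Parcel:
  From 700 m to 1400 m (dry): cools by 10 × 0.7 = 7°C, giving 16.3°C.
  From 1400 m to 3000 m (saturated): cools by 5.6 × 1.6 = 8.96°C, giving 7.34°C.
Environment:
  From 700 m to 3000 m (environment): cools by 11.6 × 2.3 = 26.68°C, giving -3.38°C.
T_parcel − T_env = 7.34 − (-3.38) = +10.72°C

+10.72°C (parcel warmer than environment)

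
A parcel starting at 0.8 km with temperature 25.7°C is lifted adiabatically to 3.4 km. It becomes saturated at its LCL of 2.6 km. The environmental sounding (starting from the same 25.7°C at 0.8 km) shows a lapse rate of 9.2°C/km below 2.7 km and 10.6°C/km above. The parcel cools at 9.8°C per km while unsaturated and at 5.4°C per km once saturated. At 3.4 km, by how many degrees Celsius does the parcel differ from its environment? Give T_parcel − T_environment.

Parcel:
  800 → 2600 m (dry, 9.8°C/km): ΔT = -9.8 × 1.8 = -17.64°C → T = 8.06°C
  2600 → 3400 m (saturated, 5.4°C/km): ΔT = -5.4 × 0.8 = -4.32°C → T = 3.74°C
Environment:
  800 → 2700 m (environment, lower layer, 9.2°C/km): ΔT = -9.2 × 1.9 = -17.48°C → T = 8.22°C
  2700 → 3400 m (environment, upper layer, 10.6°C/km): ΔT = -10.6 × 0.7 = -7.42°C → T = 0.8°C
T_parcel − T_env = 3.74 − 0.8 = +2.94°C

+2.94°C (parcel warmer than environment)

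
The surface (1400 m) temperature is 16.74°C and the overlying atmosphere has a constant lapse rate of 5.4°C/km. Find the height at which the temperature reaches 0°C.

Height above start = (16.74 − 0) / 5.4 = 3.1 km
Altitude = 1400 m + 3100 m = 4500 m

4500 m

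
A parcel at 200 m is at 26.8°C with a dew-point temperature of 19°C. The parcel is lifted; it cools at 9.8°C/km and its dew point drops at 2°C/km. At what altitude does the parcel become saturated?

1200 m

T and T_d converge at 9.8 − 2 = 7.8°C per km
Height above start = (26.8 − 19) / 7.8 = 1 km
LCL altitude = 200 m + 1000 m = 1200 m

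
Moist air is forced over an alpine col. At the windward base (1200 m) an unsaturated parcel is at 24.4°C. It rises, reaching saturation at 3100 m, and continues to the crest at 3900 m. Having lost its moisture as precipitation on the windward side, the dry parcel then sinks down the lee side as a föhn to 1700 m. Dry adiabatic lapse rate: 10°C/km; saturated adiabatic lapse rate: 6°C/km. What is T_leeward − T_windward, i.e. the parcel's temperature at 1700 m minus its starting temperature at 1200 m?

-1.8°C

1200–3100 m, dry: Δz = 1.9 km ⇒ ΔT = -19°C; T = 5.4°C
3100–3900 m, saturated: Δz = 0.8 km ⇒ ΔT = -4.8°C; T = 0.6°C
3900–1700 m, dry descent: Δz = 2.2 km ⇒ ΔT = +22°C; T = 22.6°C
Net change vs windward start: 22.6 − 24.4 = -1.8°C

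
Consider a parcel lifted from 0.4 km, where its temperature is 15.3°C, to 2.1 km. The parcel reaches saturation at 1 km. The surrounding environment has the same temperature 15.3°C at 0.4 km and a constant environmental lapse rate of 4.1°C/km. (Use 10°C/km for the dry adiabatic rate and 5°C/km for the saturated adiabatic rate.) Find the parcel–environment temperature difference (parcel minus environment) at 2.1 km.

Parcel:
  From 400 m to 1000 m (dry): cools by 10 × 0.6 = 6°C, giving 9.3°C.
  From 1000 m to 2100 m (saturated): cools by 5 × 1.1 = 5.5°C, giving 3.8°C.
Environment:
  From 400 m to 2100 m (environment): cools by 4.1 × 1.7 = 6.97°C, giving 8.33°C.
T_parcel − T_env = 3.8 − 8.33 = -4.53°C

-4.53°C (parcel cooler than environment)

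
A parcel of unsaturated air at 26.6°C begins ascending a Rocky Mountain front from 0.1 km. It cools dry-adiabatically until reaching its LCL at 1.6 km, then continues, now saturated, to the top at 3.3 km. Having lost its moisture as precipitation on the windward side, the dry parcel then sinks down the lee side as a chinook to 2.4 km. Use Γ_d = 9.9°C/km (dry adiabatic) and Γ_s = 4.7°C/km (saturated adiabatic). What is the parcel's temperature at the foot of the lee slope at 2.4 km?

From 100 m to 1600 m (dry): cools by 9.9 × 1.5 = 14.85°C, giving 11.75°C.
From 1600 m to 3300 m (saturated): cools by 4.7 × 1.7 = 7.99°C, giving 3.76°C.
From 3300 m to 2400 m (dry descent): warms by 9.9 × 0.9 = 8.91°C, giving 12.67°C.

12.67°C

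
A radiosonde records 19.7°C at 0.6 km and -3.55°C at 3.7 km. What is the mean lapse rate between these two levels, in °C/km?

Γ = −ΔT/Δz = (19.7 − (-3.55)) / (3700 − 600) m
  = 23.25°C / 3.1 km = 7.5°C/km

7.5°C/km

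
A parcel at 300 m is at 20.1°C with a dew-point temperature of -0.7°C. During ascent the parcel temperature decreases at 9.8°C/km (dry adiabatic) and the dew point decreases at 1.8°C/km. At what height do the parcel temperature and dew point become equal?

2900 m

T and T_d converge at 9.8 − 1.8 = 8°C per km
Height above start = (20.1 − (-0.7)) / 8 = 2.6 km
LCL altitude = 300 m + 2600 m = 2900 m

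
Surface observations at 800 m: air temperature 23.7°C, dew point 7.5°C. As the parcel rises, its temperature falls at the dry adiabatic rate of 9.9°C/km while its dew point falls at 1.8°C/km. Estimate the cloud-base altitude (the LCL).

T and T_d converge at 9.9 − 1.8 = 8.1°C per km
Height above start = (23.7 − 7.5) / 8.1 = 2 km
LCL altitude = 800 m + 2000 m = 2800 m

2800 m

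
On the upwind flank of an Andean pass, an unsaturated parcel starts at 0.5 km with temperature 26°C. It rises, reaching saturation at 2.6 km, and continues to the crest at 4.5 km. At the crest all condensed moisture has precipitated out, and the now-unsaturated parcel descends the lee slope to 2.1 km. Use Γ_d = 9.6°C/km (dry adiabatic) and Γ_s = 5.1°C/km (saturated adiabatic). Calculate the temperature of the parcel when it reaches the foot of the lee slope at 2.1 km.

Dry to 2600 m: -9.6 × 2.1 km = -20.16°C, so T = 5.84°C.
Saturated to 4500 m: -5.1 × 1.9 km = -9.69°C, so T = -3.85°C.
Dry descent to 2100 m: +9.6 × 2.4 km = +23.04°C, so T = 19.19°C.

19.19°C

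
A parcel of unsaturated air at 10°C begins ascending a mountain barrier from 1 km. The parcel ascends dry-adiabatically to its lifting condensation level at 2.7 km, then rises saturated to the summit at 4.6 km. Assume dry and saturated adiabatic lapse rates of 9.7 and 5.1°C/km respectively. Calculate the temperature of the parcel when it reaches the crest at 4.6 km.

-16.18°C

From 1000 m to 2700 m (dry): cools by 9.7 × 1.7 = 16.49°C, giving -6.49°C.
From 2700 m to 4600 m (saturated): cools by 5.1 × 1.9 = 9.69°C, giving -16.18°C.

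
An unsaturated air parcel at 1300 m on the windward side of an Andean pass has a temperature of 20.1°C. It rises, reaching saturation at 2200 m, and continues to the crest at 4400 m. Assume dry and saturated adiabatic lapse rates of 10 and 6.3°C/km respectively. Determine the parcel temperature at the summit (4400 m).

1300 → 2200 m (dry, 10°C/km): ΔT = -10 × 0.9 = -9°C → T = 11.1°C
2200 → 4400 m (saturated, 6.3°C/km): ΔT = -6.3 × 2.2 = -13.86°C → T = -2.76°C

-2.76°C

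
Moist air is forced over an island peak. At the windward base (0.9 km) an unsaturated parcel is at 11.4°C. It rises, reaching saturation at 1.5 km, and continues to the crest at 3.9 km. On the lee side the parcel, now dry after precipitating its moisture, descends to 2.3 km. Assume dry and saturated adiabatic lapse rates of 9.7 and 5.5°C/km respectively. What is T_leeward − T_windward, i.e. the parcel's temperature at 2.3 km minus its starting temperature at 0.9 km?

-3.5°C

From 900 m to 1500 m (dry): cools by 9.7 × 0.6 = 5.82°C, giving 5.58°C.
From 1500 m to 3900 m (saturated): cools by 5.5 × 2.4 = 13.2°C, giving -7.62°C.
From 3900 m to 2300 m (dry descent): warms by 9.7 × 1.6 = 15.52°C, giving 7.9°C.
Net change vs windward start: 7.9 − 11.4 = -3.5°C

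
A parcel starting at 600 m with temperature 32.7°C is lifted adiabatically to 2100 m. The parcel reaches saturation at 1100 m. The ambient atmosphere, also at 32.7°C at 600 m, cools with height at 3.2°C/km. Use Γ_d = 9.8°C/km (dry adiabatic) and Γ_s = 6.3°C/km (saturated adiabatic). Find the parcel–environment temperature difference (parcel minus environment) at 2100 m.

-6.4°C (parcel cooler than environment)

Parcel:
  From 600 m to 1100 m (dry): cools by 9.8 × 0.5 = 4.9°C, giving 27.8°C.
  From 1100 m to 2100 m (saturated): cools by 6.3 × 1 = 6.3°C, giving 21.5°C.
Environment:
  From 600 m to 2100 m (environment): cools by 3.2 × 1.5 = 4.8°C, giving 27.9°C.
T_parcel − T_env = 21.5 − 27.9 = -6.4°C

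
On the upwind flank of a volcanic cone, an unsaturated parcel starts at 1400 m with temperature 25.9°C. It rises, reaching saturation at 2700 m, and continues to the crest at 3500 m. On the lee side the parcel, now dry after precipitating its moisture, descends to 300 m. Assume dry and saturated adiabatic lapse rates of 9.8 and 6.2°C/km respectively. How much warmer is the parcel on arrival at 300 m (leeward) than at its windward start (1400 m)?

1400–2700 m, dry: Δz = 1.3 km ⇒ ΔT = -12.74°C; T = 13.16°C
2700–3500 m, saturated: Δz = 0.8 km ⇒ ΔT = -4.96°C; T = 8.2°C
3500–300 m, dry descent: Δz = 3.2 km ⇒ ΔT = +31.36°C; T = 39.56°C
Net change vs windward start: 39.56 − 25.9 = +13.66°C

+13.66°C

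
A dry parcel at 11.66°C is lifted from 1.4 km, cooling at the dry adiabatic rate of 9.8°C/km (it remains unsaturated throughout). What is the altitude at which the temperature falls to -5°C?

Height above start = (11.66 − (-5)) / 9.8 = 1.7 km
Altitude = 1400 m + 1700 m = 3100 m

3.1 km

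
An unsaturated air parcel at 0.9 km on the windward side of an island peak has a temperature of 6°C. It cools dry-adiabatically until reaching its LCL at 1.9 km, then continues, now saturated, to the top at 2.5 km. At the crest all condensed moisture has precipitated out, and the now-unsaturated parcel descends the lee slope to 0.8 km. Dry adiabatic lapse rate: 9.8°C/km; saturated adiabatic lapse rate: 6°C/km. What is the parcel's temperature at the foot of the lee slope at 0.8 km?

Dry to 1900 m: -9.8 × 1 km = -9.8°C, so T = -3.8°C.
Saturated to 2500 m: -6 × 0.6 km = -3.6°C, so T = -7.4°C.
Dry descent to 800 m: +9.8 × 1.7 km = +16.66°C, so T = 9.26°C.

9.26°C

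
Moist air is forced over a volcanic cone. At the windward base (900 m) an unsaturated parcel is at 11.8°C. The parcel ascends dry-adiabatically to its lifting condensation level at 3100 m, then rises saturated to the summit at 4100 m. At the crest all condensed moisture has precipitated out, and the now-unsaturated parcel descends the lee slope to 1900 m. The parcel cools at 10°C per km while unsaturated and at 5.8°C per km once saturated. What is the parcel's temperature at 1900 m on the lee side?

6°C

Dry to 3100 m: -10 × 2.2 km = -22°C, so T = -10.2°C.
Saturated to 4100 m: -5.8 × 1 km = -5.8°C, so T = -16°C.
Dry descent to 1900 m: +10 × 2.2 km = +22°C, so T = 6°C.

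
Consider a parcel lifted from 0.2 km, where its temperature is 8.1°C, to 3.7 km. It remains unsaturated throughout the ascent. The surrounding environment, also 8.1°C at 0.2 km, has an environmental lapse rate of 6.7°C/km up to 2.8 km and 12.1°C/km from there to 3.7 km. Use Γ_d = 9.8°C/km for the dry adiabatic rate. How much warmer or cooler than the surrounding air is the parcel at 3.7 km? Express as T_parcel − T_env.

-5.99°C (parcel cooler than environment)

Parcel:
  From 200 m to 3700 m (dry): cools by 9.8 × 3.5 = 34.3°C, giving -26.2°C.
Environment:
  From 200 m to 2800 m (environment, lower layer): cools by 6.7 × 2.6 = 17.42°C, giving -9.32°C.
  From 2800 m to 3700 m (environment, upper layer): cools by 12.1 × 0.9 = 10.89°C, giving -20.21°C.
T_parcel − T_env = -26.2 − (-20.21) = -5.99°C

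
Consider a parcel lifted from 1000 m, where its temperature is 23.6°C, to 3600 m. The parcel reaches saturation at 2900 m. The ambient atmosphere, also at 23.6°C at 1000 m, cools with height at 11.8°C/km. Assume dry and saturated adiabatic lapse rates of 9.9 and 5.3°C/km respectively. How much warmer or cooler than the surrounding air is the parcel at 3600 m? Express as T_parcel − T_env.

+8.16°C (parcel warmer than environment)

Parcel:
  1000 → 2900 m (dry, 9.9°C/km): ΔT = -9.9 × 1.9 = -18.81°C → T = 4.79°C
  2900 → 3600 m (saturated, 5.3°C/km): ΔT = -5.3 × 0.7 = -3.71°C → T = 1.08°C
Environment:
  1000 → 3600 m (environment, 11.8°C/km): ΔT = -11.8 × 2.6 = -30.68°C → T = -7.08°C
T_parcel − T_env = 1.08 − (-7.08) = +8.16°C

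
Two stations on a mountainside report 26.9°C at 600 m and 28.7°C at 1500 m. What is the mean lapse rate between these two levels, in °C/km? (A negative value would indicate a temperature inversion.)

-2°C/km

Γ = −ΔT/Δz = (26.9 − 28.7) / (1500 − 600) m
  = -1.8°C / 0.9 km = -2°C/km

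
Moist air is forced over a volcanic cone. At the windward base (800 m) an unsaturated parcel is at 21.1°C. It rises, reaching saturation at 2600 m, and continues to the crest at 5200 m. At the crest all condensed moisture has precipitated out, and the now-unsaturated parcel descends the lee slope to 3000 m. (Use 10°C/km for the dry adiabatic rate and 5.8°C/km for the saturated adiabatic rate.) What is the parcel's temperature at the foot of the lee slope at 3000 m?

10.02°C

From 800 m to 2600 m (dry): cools by 10 × 1.8 = 18°C, giving 3.1°C.
From 2600 m to 5200 m (saturated): cools by 5.8 × 2.6 = 15.08°C, giving -11.98°C.
From 5200 m to 3000 m (dry descent): warms by 10 × 2.2 = 22°C, giving 10.02°C.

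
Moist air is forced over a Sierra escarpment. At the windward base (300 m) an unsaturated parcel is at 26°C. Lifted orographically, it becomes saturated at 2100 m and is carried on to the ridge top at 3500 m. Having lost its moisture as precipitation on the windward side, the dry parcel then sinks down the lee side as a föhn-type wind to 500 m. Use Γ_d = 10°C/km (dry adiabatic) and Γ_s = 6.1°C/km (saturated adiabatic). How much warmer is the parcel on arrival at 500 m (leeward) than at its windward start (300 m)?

+3.46°C

300 → 2100 m (dry, 10°C/km): ΔT = -10 × 1.8 = -18°C → T = 8°C
2100 → 3500 m (saturated, 6.1°C/km): ΔT = -6.1 × 1.4 = -8.54°C → T = -0.54°C
3500 → 500 m (dry descent, 10°C/km): ΔT = +10 × 3 = +30°C → T = 29.46°C
Net change vs windward start: 29.46 − 26 = +3.46°C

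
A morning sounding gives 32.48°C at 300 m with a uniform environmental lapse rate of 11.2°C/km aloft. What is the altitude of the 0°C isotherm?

Height above start = (32.48 − 0) / 11.2 = 2.9 km
Altitude = 300 m + 2900 m = 3200 m

3200 m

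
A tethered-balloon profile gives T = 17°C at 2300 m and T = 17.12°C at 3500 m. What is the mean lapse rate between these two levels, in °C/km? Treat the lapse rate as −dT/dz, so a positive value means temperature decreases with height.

-0.1°C/km

Γ = −ΔT/Δz = (17 − 17.12) / (3500 − 2300) m
  = -0.12°C / 1.2 km = -0.1°C/km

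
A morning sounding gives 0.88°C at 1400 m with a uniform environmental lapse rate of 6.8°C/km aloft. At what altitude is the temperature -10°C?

Height above start = (0.88 − (-10)) / 6.8 = 1.6 km
Altitude = 1400 m + 1600 m = 3000 m

3000 m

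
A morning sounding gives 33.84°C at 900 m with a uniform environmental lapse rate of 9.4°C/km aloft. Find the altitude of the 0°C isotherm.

4500 m

Height above start = (33.84 − 0) / 9.4 = 3.6 km
Altitude = 900 m + 3600 m = 4500 m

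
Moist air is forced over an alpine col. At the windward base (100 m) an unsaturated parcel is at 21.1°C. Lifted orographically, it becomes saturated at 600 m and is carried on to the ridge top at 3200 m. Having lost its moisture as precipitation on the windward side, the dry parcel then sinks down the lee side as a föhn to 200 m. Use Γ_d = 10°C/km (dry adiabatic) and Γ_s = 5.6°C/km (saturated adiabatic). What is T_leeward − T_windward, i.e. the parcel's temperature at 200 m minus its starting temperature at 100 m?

100–600 m, dry: Δz = 0.5 km ⇒ ΔT = -5°C; T = 16.1°C
600–3200 m, saturated: Δz = 2.6 km ⇒ ΔT = -14.56°C; T = 1.54°C
3200–200 m, dry descent: Δz = 3 km ⇒ ΔT = +30°C; T = 31.54°C
Net change vs windward start: 31.54 − 21.1 = +10.44°C

+10.44°C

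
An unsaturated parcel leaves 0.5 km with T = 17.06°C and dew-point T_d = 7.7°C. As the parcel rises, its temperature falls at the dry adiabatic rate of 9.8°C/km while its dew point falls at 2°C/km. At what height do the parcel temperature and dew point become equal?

1.7 km

T and T_d converge at 9.8 − 2 = 7.8°C per km
Height above start = (17.06 − 7.7) / 7.8 = 1.2 km
LCL altitude = 500 m + 1200 m = 1700 m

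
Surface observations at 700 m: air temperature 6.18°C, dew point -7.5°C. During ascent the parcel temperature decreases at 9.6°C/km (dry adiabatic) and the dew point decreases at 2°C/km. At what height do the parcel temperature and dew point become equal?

T and T_d converge at 9.6 − 2 = 7.6°C per km
Height above start = (6.18 − (-7.5)) / 7.6 = 1.8 km
LCL altitude = 700 m + 1800 m = 2500 m

2500 m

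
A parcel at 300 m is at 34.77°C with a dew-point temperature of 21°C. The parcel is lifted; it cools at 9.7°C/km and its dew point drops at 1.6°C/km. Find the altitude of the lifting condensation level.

T and T_d converge at 9.7 − 1.6 = 8.1°C per km
Height above start = (34.77 − 21) / 8.1 = 1.7 km
LCL altitude = 300 m + 1700 m = 2000 m

2000 m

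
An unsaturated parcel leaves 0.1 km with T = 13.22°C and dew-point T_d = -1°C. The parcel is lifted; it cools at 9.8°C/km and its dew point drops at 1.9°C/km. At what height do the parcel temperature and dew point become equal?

T and T_d converge at 9.8 − 1.9 = 7.9°C per km
Height above start = (13.22 − (-1)) / 7.9 = 1.8 km
LCL altitude = 100 m + 1800 m = 1900 m

1.9 km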